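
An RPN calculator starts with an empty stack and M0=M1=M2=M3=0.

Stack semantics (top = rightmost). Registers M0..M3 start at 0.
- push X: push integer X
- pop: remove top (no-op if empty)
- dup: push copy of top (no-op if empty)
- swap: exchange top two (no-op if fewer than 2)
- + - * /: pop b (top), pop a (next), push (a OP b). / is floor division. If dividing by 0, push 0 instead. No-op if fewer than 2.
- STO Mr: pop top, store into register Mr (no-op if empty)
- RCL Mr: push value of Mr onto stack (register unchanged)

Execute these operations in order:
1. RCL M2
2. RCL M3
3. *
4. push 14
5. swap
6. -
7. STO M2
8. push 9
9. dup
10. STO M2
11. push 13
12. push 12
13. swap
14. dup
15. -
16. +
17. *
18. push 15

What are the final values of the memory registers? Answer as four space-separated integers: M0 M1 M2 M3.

Answer: 0 0 9 0

Derivation:
After op 1 (RCL M2): stack=[0] mem=[0,0,0,0]
After op 2 (RCL M3): stack=[0,0] mem=[0,0,0,0]
After op 3 (*): stack=[0] mem=[0,0,0,0]
After op 4 (push 14): stack=[0,14] mem=[0,0,0,0]
After op 5 (swap): stack=[14,0] mem=[0,0,0,0]
After op 6 (-): stack=[14] mem=[0,0,0,0]
After op 7 (STO M2): stack=[empty] mem=[0,0,14,0]
After op 8 (push 9): stack=[9] mem=[0,0,14,0]
After op 9 (dup): stack=[9,9] mem=[0,0,14,0]
After op 10 (STO M2): stack=[9] mem=[0,0,9,0]
After op 11 (push 13): stack=[9,13] mem=[0,0,9,0]
After op 12 (push 12): stack=[9,13,12] mem=[0,0,9,0]
After op 13 (swap): stack=[9,12,13] mem=[0,0,9,0]
After op 14 (dup): stack=[9,12,13,13] mem=[0,0,9,0]
After op 15 (-): stack=[9,12,0] mem=[0,0,9,0]
After op 16 (+): stack=[9,12] mem=[0,0,9,0]
After op 17 (*): stack=[108] mem=[0,0,9,0]
After op 18 (push 15): stack=[108,15] mem=[0,0,9,0]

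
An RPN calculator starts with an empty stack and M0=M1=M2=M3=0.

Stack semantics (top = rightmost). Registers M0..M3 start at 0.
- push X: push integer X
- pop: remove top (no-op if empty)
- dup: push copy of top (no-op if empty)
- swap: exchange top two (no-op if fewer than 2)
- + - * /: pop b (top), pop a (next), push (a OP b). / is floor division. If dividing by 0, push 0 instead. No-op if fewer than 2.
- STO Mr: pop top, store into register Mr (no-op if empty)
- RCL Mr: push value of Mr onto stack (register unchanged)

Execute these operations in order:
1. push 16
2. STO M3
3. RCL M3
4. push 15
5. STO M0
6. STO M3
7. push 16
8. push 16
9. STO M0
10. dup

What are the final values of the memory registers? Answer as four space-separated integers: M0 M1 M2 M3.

After op 1 (push 16): stack=[16] mem=[0,0,0,0]
After op 2 (STO M3): stack=[empty] mem=[0,0,0,16]
After op 3 (RCL M3): stack=[16] mem=[0,0,0,16]
After op 4 (push 15): stack=[16,15] mem=[0,0,0,16]
After op 5 (STO M0): stack=[16] mem=[15,0,0,16]
After op 6 (STO M3): stack=[empty] mem=[15,0,0,16]
After op 7 (push 16): stack=[16] mem=[15,0,0,16]
After op 8 (push 16): stack=[16,16] mem=[15,0,0,16]
After op 9 (STO M0): stack=[16] mem=[16,0,0,16]
After op 10 (dup): stack=[16,16] mem=[16,0,0,16]

Answer: 16 0 0 16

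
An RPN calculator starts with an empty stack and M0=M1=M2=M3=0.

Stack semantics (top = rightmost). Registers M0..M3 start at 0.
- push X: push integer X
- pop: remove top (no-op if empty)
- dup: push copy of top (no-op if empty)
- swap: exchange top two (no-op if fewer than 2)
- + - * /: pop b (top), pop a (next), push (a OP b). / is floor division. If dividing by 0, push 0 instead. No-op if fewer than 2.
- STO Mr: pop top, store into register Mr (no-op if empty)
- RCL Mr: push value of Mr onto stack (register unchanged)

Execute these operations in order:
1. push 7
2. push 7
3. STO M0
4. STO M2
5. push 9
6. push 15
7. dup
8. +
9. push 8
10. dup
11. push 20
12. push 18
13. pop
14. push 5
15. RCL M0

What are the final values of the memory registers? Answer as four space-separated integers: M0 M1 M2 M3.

After op 1 (push 7): stack=[7] mem=[0,0,0,0]
After op 2 (push 7): stack=[7,7] mem=[0,0,0,0]
After op 3 (STO M0): stack=[7] mem=[7,0,0,0]
After op 4 (STO M2): stack=[empty] mem=[7,0,7,0]
After op 5 (push 9): stack=[9] mem=[7,0,7,0]
After op 6 (push 15): stack=[9,15] mem=[7,0,7,0]
After op 7 (dup): stack=[9,15,15] mem=[7,0,7,0]
After op 8 (+): stack=[9,30] mem=[7,0,7,0]
After op 9 (push 8): stack=[9,30,8] mem=[7,0,7,0]
After op 10 (dup): stack=[9,30,8,8] mem=[7,0,7,0]
After op 11 (push 20): stack=[9,30,8,8,20] mem=[7,0,7,0]
After op 12 (push 18): stack=[9,30,8,8,20,18] mem=[7,0,7,0]
After op 13 (pop): stack=[9,30,8,8,20] mem=[7,0,7,0]
After op 14 (push 5): stack=[9,30,8,8,20,5] mem=[7,0,7,0]
After op 15 (RCL M0): stack=[9,30,8,8,20,5,7] mem=[7,0,7,0]

Answer: 7 0 7 0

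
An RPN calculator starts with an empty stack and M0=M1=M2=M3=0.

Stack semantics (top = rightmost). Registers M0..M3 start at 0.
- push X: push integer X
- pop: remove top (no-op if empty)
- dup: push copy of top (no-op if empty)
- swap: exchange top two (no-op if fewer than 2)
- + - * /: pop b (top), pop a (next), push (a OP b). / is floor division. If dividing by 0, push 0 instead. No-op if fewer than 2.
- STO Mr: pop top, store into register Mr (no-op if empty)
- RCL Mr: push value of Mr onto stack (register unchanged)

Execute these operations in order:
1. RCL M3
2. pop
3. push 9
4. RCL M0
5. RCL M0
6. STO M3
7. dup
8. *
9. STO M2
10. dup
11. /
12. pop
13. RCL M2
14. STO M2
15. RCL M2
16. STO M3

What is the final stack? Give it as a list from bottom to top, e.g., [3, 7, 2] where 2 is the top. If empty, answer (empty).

After op 1 (RCL M3): stack=[0] mem=[0,0,0,0]
After op 2 (pop): stack=[empty] mem=[0,0,0,0]
After op 3 (push 9): stack=[9] mem=[0,0,0,0]
After op 4 (RCL M0): stack=[9,0] mem=[0,0,0,0]
After op 5 (RCL M0): stack=[9,0,0] mem=[0,0,0,0]
After op 6 (STO M3): stack=[9,0] mem=[0,0,0,0]
After op 7 (dup): stack=[9,0,0] mem=[0,0,0,0]
After op 8 (*): stack=[9,0] mem=[0,0,0,0]
After op 9 (STO M2): stack=[9] mem=[0,0,0,0]
After op 10 (dup): stack=[9,9] mem=[0,0,0,0]
After op 11 (/): stack=[1] mem=[0,0,0,0]
After op 12 (pop): stack=[empty] mem=[0,0,0,0]
After op 13 (RCL M2): stack=[0] mem=[0,0,0,0]
After op 14 (STO M2): stack=[empty] mem=[0,0,0,0]
After op 15 (RCL M2): stack=[0] mem=[0,0,0,0]
After op 16 (STO M3): stack=[empty] mem=[0,0,0,0]

Answer: (empty)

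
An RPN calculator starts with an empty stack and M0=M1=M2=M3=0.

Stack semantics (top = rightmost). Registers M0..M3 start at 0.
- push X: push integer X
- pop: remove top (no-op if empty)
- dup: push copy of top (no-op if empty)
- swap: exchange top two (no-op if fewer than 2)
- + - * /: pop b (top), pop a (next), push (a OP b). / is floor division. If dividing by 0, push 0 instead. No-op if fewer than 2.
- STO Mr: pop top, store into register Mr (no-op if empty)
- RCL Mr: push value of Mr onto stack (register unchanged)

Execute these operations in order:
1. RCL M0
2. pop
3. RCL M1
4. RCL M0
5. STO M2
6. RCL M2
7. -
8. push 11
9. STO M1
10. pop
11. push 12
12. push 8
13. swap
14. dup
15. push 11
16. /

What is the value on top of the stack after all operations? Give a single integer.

After op 1 (RCL M0): stack=[0] mem=[0,0,0,0]
After op 2 (pop): stack=[empty] mem=[0,0,0,0]
After op 3 (RCL M1): stack=[0] mem=[0,0,0,0]
After op 4 (RCL M0): stack=[0,0] mem=[0,0,0,0]
After op 5 (STO M2): stack=[0] mem=[0,0,0,0]
After op 6 (RCL M2): stack=[0,0] mem=[0,0,0,0]
After op 7 (-): stack=[0] mem=[0,0,0,0]
After op 8 (push 11): stack=[0,11] mem=[0,0,0,0]
After op 9 (STO M1): stack=[0] mem=[0,11,0,0]
After op 10 (pop): stack=[empty] mem=[0,11,0,0]
After op 11 (push 12): stack=[12] mem=[0,11,0,0]
After op 12 (push 8): stack=[12,8] mem=[0,11,0,0]
After op 13 (swap): stack=[8,12] mem=[0,11,0,0]
After op 14 (dup): stack=[8,12,12] mem=[0,11,0,0]
After op 15 (push 11): stack=[8,12,12,11] mem=[0,11,0,0]
After op 16 (/): stack=[8,12,1] mem=[0,11,0,0]

Answer: 1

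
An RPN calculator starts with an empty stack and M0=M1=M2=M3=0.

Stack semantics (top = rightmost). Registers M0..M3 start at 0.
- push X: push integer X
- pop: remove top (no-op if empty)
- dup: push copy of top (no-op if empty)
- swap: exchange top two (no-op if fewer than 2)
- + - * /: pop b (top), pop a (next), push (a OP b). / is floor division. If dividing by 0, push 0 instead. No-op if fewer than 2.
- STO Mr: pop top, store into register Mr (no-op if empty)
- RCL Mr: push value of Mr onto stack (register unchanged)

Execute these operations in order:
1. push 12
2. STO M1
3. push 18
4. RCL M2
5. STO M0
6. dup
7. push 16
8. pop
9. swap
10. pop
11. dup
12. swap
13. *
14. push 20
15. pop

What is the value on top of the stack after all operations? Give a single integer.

After op 1 (push 12): stack=[12] mem=[0,0,0,0]
After op 2 (STO M1): stack=[empty] mem=[0,12,0,0]
After op 3 (push 18): stack=[18] mem=[0,12,0,0]
After op 4 (RCL M2): stack=[18,0] mem=[0,12,0,0]
After op 5 (STO M0): stack=[18] mem=[0,12,0,0]
After op 6 (dup): stack=[18,18] mem=[0,12,0,0]
After op 7 (push 16): stack=[18,18,16] mem=[0,12,0,0]
After op 8 (pop): stack=[18,18] mem=[0,12,0,0]
After op 9 (swap): stack=[18,18] mem=[0,12,0,0]
After op 10 (pop): stack=[18] mem=[0,12,0,0]
After op 11 (dup): stack=[18,18] mem=[0,12,0,0]
After op 12 (swap): stack=[18,18] mem=[0,12,0,0]
After op 13 (*): stack=[324] mem=[0,12,0,0]
After op 14 (push 20): stack=[324,20] mem=[0,12,0,0]
After op 15 (pop): stack=[324] mem=[0,12,0,0]

Answer: 324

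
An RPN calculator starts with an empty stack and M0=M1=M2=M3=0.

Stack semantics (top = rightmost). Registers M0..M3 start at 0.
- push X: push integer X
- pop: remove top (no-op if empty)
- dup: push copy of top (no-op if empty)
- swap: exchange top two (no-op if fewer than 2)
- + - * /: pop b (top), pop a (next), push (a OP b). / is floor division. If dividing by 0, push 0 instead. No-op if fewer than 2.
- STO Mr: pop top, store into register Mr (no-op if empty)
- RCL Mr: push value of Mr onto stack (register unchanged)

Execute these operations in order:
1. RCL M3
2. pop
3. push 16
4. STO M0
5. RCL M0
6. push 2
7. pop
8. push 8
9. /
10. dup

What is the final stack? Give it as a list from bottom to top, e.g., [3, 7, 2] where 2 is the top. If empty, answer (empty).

After op 1 (RCL M3): stack=[0] mem=[0,0,0,0]
After op 2 (pop): stack=[empty] mem=[0,0,0,0]
After op 3 (push 16): stack=[16] mem=[0,0,0,0]
After op 4 (STO M0): stack=[empty] mem=[16,0,0,0]
After op 5 (RCL M0): stack=[16] mem=[16,0,0,0]
After op 6 (push 2): stack=[16,2] mem=[16,0,0,0]
After op 7 (pop): stack=[16] mem=[16,0,0,0]
After op 8 (push 8): stack=[16,8] mem=[16,0,0,0]
After op 9 (/): stack=[2] mem=[16,0,0,0]
After op 10 (dup): stack=[2,2] mem=[16,0,0,0]

Answer: [2, 2]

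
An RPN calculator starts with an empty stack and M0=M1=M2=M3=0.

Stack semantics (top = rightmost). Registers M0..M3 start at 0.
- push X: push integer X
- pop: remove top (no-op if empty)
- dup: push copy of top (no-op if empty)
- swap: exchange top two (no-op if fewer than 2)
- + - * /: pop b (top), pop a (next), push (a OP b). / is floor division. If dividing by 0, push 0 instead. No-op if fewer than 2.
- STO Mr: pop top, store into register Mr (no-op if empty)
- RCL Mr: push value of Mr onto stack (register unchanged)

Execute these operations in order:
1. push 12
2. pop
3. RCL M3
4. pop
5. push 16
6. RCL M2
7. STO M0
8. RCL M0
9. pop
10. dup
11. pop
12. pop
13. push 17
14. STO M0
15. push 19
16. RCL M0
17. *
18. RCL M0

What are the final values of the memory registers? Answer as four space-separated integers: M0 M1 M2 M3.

After op 1 (push 12): stack=[12] mem=[0,0,0,0]
After op 2 (pop): stack=[empty] mem=[0,0,0,0]
After op 3 (RCL M3): stack=[0] mem=[0,0,0,0]
After op 4 (pop): stack=[empty] mem=[0,0,0,0]
After op 5 (push 16): stack=[16] mem=[0,0,0,0]
After op 6 (RCL M2): stack=[16,0] mem=[0,0,0,0]
After op 7 (STO M0): stack=[16] mem=[0,0,0,0]
After op 8 (RCL M0): stack=[16,0] mem=[0,0,0,0]
After op 9 (pop): stack=[16] mem=[0,0,0,0]
After op 10 (dup): stack=[16,16] mem=[0,0,0,0]
After op 11 (pop): stack=[16] mem=[0,0,0,0]
After op 12 (pop): stack=[empty] mem=[0,0,0,0]
After op 13 (push 17): stack=[17] mem=[0,0,0,0]
After op 14 (STO M0): stack=[empty] mem=[17,0,0,0]
After op 15 (push 19): stack=[19] mem=[17,0,0,0]
After op 16 (RCL M0): stack=[19,17] mem=[17,0,0,0]
After op 17 (*): stack=[323] mem=[17,0,0,0]
After op 18 (RCL M0): stack=[323,17] mem=[17,0,0,0]

Answer: 17 0 0 0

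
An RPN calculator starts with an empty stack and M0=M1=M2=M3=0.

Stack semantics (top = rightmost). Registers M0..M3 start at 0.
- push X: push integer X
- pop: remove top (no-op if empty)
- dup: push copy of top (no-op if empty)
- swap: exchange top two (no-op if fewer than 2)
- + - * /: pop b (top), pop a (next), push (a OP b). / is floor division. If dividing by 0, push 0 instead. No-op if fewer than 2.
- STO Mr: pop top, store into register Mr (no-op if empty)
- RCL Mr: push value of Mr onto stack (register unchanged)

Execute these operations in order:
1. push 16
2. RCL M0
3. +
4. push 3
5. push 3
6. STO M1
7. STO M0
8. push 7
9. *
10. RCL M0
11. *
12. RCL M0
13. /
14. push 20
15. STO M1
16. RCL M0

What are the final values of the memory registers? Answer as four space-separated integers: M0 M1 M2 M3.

After op 1 (push 16): stack=[16] mem=[0,0,0,0]
After op 2 (RCL M0): stack=[16,0] mem=[0,0,0,0]
After op 3 (+): stack=[16] mem=[0,0,0,0]
After op 4 (push 3): stack=[16,3] mem=[0,0,0,0]
After op 5 (push 3): stack=[16,3,3] mem=[0,0,0,0]
After op 6 (STO M1): stack=[16,3] mem=[0,3,0,0]
After op 7 (STO M0): stack=[16] mem=[3,3,0,0]
After op 8 (push 7): stack=[16,7] mem=[3,3,0,0]
After op 9 (*): stack=[112] mem=[3,3,0,0]
After op 10 (RCL M0): stack=[112,3] mem=[3,3,0,0]
After op 11 (*): stack=[336] mem=[3,3,0,0]
After op 12 (RCL M0): stack=[336,3] mem=[3,3,0,0]
After op 13 (/): stack=[112] mem=[3,3,0,0]
After op 14 (push 20): stack=[112,20] mem=[3,3,0,0]
After op 15 (STO M1): stack=[112] mem=[3,20,0,0]
After op 16 (RCL M0): stack=[112,3] mem=[3,20,0,0]

Answer: 3 20 0 0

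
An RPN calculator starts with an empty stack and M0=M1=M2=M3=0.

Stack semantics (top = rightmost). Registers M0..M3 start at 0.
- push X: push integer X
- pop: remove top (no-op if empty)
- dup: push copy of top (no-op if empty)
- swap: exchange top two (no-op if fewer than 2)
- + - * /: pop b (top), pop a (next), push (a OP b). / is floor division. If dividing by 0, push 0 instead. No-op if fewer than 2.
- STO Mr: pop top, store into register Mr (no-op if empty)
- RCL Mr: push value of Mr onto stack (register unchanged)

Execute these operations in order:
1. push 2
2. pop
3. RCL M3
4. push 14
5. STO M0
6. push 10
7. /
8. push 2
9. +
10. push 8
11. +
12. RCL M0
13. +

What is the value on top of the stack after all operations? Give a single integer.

Answer: 24

Derivation:
After op 1 (push 2): stack=[2] mem=[0,0,0,0]
After op 2 (pop): stack=[empty] mem=[0,0,0,0]
After op 3 (RCL M3): stack=[0] mem=[0,0,0,0]
After op 4 (push 14): stack=[0,14] mem=[0,0,0,0]
After op 5 (STO M0): stack=[0] mem=[14,0,0,0]
After op 6 (push 10): stack=[0,10] mem=[14,0,0,0]
After op 7 (/): stack=[0] mem=[14,0,0,0]
After op 8 (push 2): stack=[0,2] mem=[14,0,0,0]
After op 9 (+): stack=[2] mem=[14,0,0,0]
After op 10 (push 8): stack=[2,8] mem=[14,0,0,0]
After op 11 (+): stack=[10] mem=[14,0,0,0]
After op 12 (RCL M0): stack=[10,14] mem=[14,0,0,0]
After op 13 (+): stack=[24] mem=[14,0,0,0]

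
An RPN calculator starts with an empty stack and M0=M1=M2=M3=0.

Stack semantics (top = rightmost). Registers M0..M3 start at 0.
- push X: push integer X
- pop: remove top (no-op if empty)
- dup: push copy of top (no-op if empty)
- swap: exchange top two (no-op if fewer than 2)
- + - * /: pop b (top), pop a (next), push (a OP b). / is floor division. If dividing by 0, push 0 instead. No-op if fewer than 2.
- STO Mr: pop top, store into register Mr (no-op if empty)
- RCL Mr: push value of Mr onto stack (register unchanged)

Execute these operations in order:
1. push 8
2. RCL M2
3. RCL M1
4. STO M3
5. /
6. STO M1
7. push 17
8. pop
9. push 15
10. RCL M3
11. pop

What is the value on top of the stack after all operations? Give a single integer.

After op 1 (push 8): stack=[8] mem=[0,0,0,0]
After op 2 (RCL M2): stack=[8,0] mem=[0,0,0,0]
After op 3 (RCL M1): stack=[8,0,0] mem=[0,0,0,0]
After op 4 (STO M3): stack=[8,0] mem=[0,0,0,0]
After op 5 (/): stack=[0] mem=[0,0,0,0]
After op 6 (STO M1): stack=[empty] mem=[0,0,0,0]
After op 7 (push 17): stack=[17] mem=[0,0,0,0]
After op 8 (pop): stack=[empty] mem=[0,0,0,0]
After op 9 (push 15): stack=[15] mem=[0,0,0,0]
After op 10 (RCL M3): stack=[15,0] mem=[0,0,0,0]
After op 11 (pop): stack=[15] mem=[0,0,0,0]

Answer: 15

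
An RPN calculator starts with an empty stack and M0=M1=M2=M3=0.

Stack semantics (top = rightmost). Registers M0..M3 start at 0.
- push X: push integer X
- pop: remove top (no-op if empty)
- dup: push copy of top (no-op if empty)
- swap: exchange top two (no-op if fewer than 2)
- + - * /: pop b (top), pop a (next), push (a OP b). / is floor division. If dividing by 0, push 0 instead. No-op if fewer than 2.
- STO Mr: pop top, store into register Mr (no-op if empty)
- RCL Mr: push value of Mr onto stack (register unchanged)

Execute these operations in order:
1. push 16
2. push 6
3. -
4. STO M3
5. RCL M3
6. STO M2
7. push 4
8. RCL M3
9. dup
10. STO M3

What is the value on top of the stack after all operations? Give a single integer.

After op 1 (push 16): stack=[16] mem=[0,0,0,0]
After op 2 (push 6): stack=[16,6] mem=[0,0,0,0]
After op 3 (-): stack=[10] mem=[0,0,0,0]
After op 4 (STO M3): stack=[empty] mem=[0,0,0,10]
After op 5 (RCL M3): stack=[10] mem=[0,0,0,10]
After op 6 (STO M2): stack=[empty] mem=[0,0,10,10]
After op 7 (push 4): stack=[4] mem=[0,0,10,10]
After op 8 (RCL M3): stack=[4,10] mem=[0,0,10,10]
After op 9 (dup): stack=[4,10,10] mem=[0,0,10,10]
After op 10 (STO M3): stack=[4,10] mem=[0,0,10,10]

Answer: 10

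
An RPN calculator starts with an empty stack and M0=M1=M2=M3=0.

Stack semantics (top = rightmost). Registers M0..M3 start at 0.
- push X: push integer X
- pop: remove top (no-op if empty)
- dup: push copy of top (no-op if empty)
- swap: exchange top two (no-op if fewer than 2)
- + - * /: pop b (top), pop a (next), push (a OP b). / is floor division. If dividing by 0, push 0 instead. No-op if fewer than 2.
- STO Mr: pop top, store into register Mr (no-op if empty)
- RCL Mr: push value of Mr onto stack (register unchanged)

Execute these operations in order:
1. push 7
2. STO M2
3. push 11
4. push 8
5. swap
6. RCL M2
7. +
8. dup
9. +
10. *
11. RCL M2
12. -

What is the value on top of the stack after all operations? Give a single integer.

Answer: 281

Derivation:
After op 1 (push 7): stack=[7] mem=[0,0,0,0]
After op 2 (STO M2): stack=[empty] mem=[0,0,7,0]
After op 3 (push 11): stack=[11] mem=[0,0,7,0]
After op 4 (push 8): stack=[11,8] mem=[0,0,7,0]
After op 5 (swap): stack=[8,11] mem=[0,0,7,0]
After op 6 (RCL M2): stack=[8,11,7] mem=[0,0,7,0]
After op 7 (+): stack=[8,18] mem=[0,0,7,0]
After op 8 (dup): stack=[8,18,18] mem=[0,0,7,0]
After op 9 (+): stack=[8,36] mem=[0,0,7,0]
After op 10 (*): stack=[288] mem=[0,0,7,0]
After op 11 (RCL M2): stack=[288,7] mem=[0,0,7,0]
After op 12 (-): stack=[281] mem=[0,0,7,0]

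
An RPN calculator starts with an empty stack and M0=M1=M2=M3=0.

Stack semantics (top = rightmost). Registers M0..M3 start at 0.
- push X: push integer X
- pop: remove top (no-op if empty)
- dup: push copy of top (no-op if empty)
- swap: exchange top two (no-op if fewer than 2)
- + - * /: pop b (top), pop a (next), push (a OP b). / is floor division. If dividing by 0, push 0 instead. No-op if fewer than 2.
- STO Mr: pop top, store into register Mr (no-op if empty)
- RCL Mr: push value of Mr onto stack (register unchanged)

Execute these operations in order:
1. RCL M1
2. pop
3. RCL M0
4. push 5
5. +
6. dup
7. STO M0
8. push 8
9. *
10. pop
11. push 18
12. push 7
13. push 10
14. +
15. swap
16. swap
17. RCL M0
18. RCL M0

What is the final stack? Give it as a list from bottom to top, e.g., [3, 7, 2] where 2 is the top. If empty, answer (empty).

Answer: [18, 17, 5, 5]

Derivation:
After op 1 (RCL M1): stack=[0] mem=[0,0,0,0]
After op 2 (pop): stack=[empty] mem=[0,0,0,0]
After op 3 (RCL M0): stack=[0] mem=[0,0,0,0]
After op 4 (push 5): stack=[0,5] mem=[0,0,0,0]
After op 5 (+): stack=[5] mem=[0,0,0,0]
After op 6 (dup): stack=[5,5] mem=[0,0,0,0]
After op 7 (STO M0): stack=[5] mem=[5,0,0,0]
After op 8 (push 8): stack=[5,8] mem=[5,0,0,0]
After op 9 (*): stack=[40] mem=[5,0,0,0]
After op 10 (pop): stack=[empty] mem=[5,0,0,0]
After op 11 (push 18): stack=[18] mem=[5,0,0,0]
After op 12 (push 7): stack=[18,7] mem=[5,0,0,0]
After op 13 (push 10): stack=[18,7,10] mem=[5,0,0,0]
After op 14 (+): stack=[18,17] mem=[5,0,0,0]
After op 15 (swap): stack=[17,18] mem=[5,0,0,0]
After op 16 (swap): stack=[18,17] mem=[5,0,0,0]
After op 17 (RCL M0): stack=[18,17,5] mem=[5,0,0,0]
After op 18 (RCL M0): stack=[18,17,5,5] mem=[5,0,0,0]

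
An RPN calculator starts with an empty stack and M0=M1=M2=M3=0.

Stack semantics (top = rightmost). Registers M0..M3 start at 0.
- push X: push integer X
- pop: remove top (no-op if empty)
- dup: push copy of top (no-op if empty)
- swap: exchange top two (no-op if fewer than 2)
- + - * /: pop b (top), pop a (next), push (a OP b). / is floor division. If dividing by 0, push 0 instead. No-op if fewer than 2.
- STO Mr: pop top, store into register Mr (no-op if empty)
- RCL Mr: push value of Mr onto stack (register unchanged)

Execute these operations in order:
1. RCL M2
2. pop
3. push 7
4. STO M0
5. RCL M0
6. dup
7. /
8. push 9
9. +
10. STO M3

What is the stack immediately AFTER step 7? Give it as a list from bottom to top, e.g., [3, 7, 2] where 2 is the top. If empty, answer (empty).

After op 1 (RCL M2): stack=[0] mem=[0,0,0,0]
After op 2 (pop): stack=[empty] mem=[0,0,0,0]
After op 3 (push 7): stack=[7] mem=[0,0,0,0]
After op 4 (STO M0): stack=[empty] mem=[7,0,0,0]
After op 5 (RCL M0): stack=[7] mem=[7,0,0,0]
After op 6 (dup): stack=[7,7] mem=[7,0,0,0]
After op 7 (/): stack=[1] mem=[7,0,0,0]

[1]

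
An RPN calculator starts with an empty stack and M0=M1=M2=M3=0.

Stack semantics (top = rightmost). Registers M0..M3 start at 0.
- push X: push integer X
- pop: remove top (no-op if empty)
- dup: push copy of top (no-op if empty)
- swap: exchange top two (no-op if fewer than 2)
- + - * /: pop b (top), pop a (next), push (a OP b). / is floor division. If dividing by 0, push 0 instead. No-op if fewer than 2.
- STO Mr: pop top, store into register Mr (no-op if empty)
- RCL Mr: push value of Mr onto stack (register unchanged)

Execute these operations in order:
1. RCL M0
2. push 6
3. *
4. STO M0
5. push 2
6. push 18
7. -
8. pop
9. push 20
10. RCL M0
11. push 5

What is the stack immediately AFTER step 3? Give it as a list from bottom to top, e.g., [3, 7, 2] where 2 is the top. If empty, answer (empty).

After op 1 (RCL M0): stack=[0] mem=[0,0,0,0]
After op 2 (push 6): stack=[0,6] mem=[0,0,0,0]
After op 3 (*): stack=[0] mem=[0,0,0,0]

[0]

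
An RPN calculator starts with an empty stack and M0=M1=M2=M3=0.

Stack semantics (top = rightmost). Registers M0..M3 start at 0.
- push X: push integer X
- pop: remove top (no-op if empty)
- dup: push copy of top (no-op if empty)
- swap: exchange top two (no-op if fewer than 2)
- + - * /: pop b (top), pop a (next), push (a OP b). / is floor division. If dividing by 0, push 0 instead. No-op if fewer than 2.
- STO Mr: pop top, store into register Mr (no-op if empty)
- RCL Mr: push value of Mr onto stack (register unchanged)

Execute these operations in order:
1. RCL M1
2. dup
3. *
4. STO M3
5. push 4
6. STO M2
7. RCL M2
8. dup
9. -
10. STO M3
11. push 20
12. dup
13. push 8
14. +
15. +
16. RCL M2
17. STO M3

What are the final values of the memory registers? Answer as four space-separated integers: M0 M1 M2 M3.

After op 1 (RCL M1): stack=[0] mem=[0,0,0,0]
After op 2 (dup): stack=[0,0] mem=[0,0,0,0]
After op 3 (*): stack=[0] mem=[0,0,0,0]
After op 4 (STO M3): stack=[empty] mem=[0,0,0,0]
After op 5 (push 4): stack=[4] mem=[0,0,0,0]
After op 6 (STO M2): stack=[empty] mem=[0,0,4,0]
After op 7 (RCL M2): stack=[4] mem=[0,0,4,0]
After op 8 (dup): stack=[4,4] mem=[0,0,4,0]
After op 9 (-): stack=[0] mem=[0,0,4,0]
After op 10 (STO M3): stack=[empty] mem=[0,0,4,0]
After op 11 (push 20): stack=[20] mem=[0,0,4,0]
After op 12 (dup): stack=[20,20] mem=[0,0,4,0]
After op 13 (push 8): stack=[20,20,8] mem=[0,0,4,0]
After op 14 (+): stack=[20,28] mem=[0,0,4,0]
After op 15 (+): stack=[48] mem=[0,0,4,0]
After op 16 (RCL M2): stack=[48,4] mem=[0,0,4,0]
After op 17 (STO M3): stack=[48] mem=[0,0,4,4]

Answer: 0 0 4 4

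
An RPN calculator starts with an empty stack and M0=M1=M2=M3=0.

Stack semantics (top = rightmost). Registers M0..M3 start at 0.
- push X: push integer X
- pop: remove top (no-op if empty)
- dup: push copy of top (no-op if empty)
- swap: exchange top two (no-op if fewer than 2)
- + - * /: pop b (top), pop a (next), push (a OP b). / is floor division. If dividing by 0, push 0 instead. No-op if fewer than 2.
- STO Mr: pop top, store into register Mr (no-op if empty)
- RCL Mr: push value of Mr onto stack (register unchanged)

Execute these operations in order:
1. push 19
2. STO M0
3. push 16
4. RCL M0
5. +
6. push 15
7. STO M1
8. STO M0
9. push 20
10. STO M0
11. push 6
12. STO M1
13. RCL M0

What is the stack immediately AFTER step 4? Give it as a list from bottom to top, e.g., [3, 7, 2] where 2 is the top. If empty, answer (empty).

After op 1 (push 19): stack=[19] mem=[0,0,0,0]
After op 2 (STO M0): stack=[empty] mem=[19,0,0,0]
After op 3 (push 16): stack=[16] mem=[19,0,0,0]
After op 4 (RCL M0): stack=[16,19] mem=[19,0,0,0]

[16, 19]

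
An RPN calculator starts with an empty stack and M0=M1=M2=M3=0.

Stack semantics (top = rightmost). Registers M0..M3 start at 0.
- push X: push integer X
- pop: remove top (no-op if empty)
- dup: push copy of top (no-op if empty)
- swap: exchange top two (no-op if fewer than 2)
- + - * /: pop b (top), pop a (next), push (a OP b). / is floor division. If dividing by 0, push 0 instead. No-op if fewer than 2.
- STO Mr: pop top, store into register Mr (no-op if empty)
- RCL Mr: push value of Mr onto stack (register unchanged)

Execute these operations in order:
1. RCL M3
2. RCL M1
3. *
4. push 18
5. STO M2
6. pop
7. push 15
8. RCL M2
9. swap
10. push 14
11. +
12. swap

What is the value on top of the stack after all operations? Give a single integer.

After op 1 (RCL M3): stack=[0] mem=[0,0,0,0]
After op 2 (RCL M1): stack=[0,0] mem=[0,0,0,0]
After op 3 (*): stack=[0] mem=[0,0,0,0]
After op 4 (push 18): stack=[0,18] mem=[0,0,0,0]
After op 5 (STO M2): stack=[0] mem=[0,0,18,0]
After op 6 (pop): stack=[empty] mem=[0,0,18,0]
After op 7 (push 15): stack=[15] mem=[0,0,18,0]
After op 8 (RCL M2): stack=[15,18] mem=[0,0,18,0]
After op 9 (swap): stack=[18,15] mem=[0,0,18,0]
After op 10 (push 14): stack=[18,15,14] mem=[0,0,18,0]
After op 11 (+): stack=[18,29] mem=[0,0,18,0]
After op 12 (swap): stack=[29,18] mem=[0,0,18,0]

Answer: 18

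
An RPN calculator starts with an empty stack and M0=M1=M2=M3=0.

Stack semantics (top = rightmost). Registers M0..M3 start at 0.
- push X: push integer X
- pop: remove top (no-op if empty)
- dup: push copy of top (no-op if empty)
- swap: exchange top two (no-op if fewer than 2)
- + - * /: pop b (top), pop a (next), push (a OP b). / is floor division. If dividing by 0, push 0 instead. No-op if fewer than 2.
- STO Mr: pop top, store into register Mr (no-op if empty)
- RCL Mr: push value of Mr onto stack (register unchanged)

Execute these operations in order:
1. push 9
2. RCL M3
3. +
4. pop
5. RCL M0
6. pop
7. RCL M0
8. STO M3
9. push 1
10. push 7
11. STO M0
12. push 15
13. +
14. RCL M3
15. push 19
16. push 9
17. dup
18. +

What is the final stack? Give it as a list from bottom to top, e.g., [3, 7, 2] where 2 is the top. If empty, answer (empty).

After op 1 (push 9): stack=[9] mem=[0,0,0,0]
After op 2 (RCL M3): stack=[9,0] mem=[0,0,0,0]
After op 3 (+): stack=[9] mem=[0,0,0,0]
After op 4 (pop): stack=[empty] mem=[0,0,0,0]
After op 5 (RCL M0): stack=[0] mem=[0,0,0,0]
After op 6 (pop): stack=[empty] mem=[0,0,0,0]
After op 7 (RCL M0): stack=[0] mem=[0,0,0,0]
After op 8 (STO M3): stack=[empty] mem=[0,0,0,0]
After op 9 (push 1): stack=[1] mem=[0,0,0,0]
After op 10 (push 7): stack=[1,7] mem=[0,0,0,0]
After op 11 (STO M0): stack=[1] mem=[7,0,0,0]
After op 12 (push 15): stack=[1,15] mem=[7,0,0,0]
After op 13 (+): stack=[16] mem=[7,0,0,0]
After op 14 (RCL M3): stack=[16,0] mem=[7,0,0,0]
After op 15 (push 19): stack=[16,0,19] mem=[7,0,0,0]
After op 16 (push 9): stack=[16,0,19,9] mem=[7,0,0,0]
After op 17 (dup): stack=[16,0,19,9,9] mem=[7,0,0,0]
After op 18 (+): stack=[16,0,19,18] mem=[7,0,0,0]

Answer: [16, 0, 19, 18]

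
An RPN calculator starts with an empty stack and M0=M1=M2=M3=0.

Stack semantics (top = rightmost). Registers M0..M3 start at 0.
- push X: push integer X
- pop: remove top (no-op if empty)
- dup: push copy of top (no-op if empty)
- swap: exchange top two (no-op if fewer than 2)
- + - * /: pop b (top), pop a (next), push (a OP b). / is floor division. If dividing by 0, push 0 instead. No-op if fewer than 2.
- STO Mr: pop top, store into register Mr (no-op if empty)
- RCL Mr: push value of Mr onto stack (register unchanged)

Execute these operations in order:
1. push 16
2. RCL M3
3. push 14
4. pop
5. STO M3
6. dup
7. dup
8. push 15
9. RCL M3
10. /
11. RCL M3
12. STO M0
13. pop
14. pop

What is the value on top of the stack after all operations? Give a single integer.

Answer: 16

Derivation:
After op 1 (push 16): stack=[16] mem=[0,0,0,0]
After op 2 (RCL M3): stack=[16,0] mem=[0,0,0,0]
After op 3 (push 14): stack=[16,0,14] mem=[0,0,0,0]
After op 4 (pop): stack=[16,0] mem=[0,0,0,0]
After op 5 (STO M3): stack=[16] mem=[0,0,0,0]
After op 6 (dup): stack=[16,16] mem=[0,0,0,0]
After op 7 (dup): stack=[16,16,16] mem=[0,0,0,0]
After op 8 (push 15): stack=[16,16,16,15] mem=[0,0,0,0]
After op 9 (RCL M3): stack=[16,16,16,15,0] mem=[0,0,0,0]
After op 10 (/): stack=[16,16,16,0] mem=[0,0,0,0]
After op 11 (RCL M3): stack=[16,16,16,0,0] mem=[0,0,0,0]
After op 12 (STO M0): stack=[16,16,16,0] mem=[0,0,0,0]
After op 13 (pop): stack=[16,16,16] mem=[0,0,0,0]
After op 14 (pop): stack=[16,16] mem=[0,0,0,0]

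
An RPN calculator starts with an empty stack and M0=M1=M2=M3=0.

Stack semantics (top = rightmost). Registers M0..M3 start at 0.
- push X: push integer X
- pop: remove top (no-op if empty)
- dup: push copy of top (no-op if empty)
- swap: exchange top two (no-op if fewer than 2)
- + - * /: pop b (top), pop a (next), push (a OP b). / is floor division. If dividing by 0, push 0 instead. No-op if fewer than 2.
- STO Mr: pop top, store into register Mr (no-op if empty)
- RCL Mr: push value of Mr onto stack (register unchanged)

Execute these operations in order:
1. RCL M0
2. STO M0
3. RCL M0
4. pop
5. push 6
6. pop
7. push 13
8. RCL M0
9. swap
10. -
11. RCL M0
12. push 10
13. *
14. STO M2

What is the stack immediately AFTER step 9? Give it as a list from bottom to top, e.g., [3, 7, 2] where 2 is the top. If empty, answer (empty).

After op 1 (RCL M0): stack=[0] mem=[0,0,0,0]
After op 2 (STO M0): stack=[empty] mem=[0,0,0,0]
After op 3 (RCL M0): stack=[0] mem=[0,0,0,0]
After op 4 (pop): stack=[empty] mem=[0,0,0,0]
After op 5 (push 6): stack=[6] mem=[0,0,0,0]
After op 6 (pop): stack=[empty] mem=[0,0,0,0]
After op 7 (push 13): stack=[13] mem=[0,0,0,0]
After op 8 (RCL M0): stack=[13,0] mem=[0,0,0,0]
After op 9 (swap): stack=[0,13] mem=[0,0,0,0]

[0, 13]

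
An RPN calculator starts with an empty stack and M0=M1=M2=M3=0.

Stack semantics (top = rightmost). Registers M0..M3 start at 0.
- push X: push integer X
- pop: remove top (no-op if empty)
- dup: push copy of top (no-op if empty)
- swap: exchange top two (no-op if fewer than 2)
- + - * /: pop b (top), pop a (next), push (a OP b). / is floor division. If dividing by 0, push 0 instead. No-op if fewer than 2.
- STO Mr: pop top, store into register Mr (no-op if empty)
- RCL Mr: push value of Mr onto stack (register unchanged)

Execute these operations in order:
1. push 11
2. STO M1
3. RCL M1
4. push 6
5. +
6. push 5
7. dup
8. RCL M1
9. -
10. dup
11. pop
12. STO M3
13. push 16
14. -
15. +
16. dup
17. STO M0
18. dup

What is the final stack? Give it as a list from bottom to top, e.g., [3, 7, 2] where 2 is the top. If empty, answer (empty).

Answer: [6, 6]

Derivation:
After op 1 (push 11): stack=[11] mem=[0,0,0,0]
After op 2 (STO M1): stack=[empty] mem=[0,11,0,0]
After op 3 (RCL M1): stack=[11] mem=[0,11,0,0]
After op 4 (push 6): stack=[11,6] mem=[0,11,0,0]
After op 5 (+): stack=[17] mem=[0,11,0,0]
After op 6 (push 5): stack=[17,5] mem=[0,11,0,0]
After op 7 (dup): stack=[17,5,5] mem=[0,11,0,0]
After op 8 (RCL M1): stack=[17,5,5,11] mem=[0,11,0,0]
After op 9 (-): stack=[17,5,-6] mem=[0,11,0,0]
After op 10 (dup): stack=[17,5,-6,-6] mem=[0,11,0,0]
After op 11 (pop): stack=[17,5,-6] mem=[0,11,0,0]
After op 12 (STO M3): stack=[17,5] mem=[0,11,0,-6]
After op 13 (push 16): stack=[17,5,16] mem=[0,11,0,-6]
After op 14 (-): stack=[17,-11] mem=[0,11,0,-6]
After op 15 (+): stack=[6] mem=[0,11,0,-6]
After op 16 (dup): stack=[6,6] mem=[0,11,0,-6]
After op 17 (STO M0): stack=[6] mem=[6,11,0,-6]
After op 18 (dup): stack=[6,6] mem=[6,11,0,-6]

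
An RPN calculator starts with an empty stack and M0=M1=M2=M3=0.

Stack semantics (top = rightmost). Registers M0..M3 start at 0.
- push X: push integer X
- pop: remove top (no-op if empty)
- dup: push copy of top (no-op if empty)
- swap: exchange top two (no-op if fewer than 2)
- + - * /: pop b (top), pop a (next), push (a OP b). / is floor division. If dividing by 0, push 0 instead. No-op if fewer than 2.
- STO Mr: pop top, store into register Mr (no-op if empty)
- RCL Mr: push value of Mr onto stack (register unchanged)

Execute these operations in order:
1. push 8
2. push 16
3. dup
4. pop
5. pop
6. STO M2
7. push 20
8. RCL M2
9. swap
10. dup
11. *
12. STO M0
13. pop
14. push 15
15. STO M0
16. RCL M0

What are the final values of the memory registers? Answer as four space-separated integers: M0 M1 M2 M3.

Answer: 15 0 8 0

Derivation:
After op 1 (push 8): stack=[8] mem=[0,0,0,0]
After op 2 (push 16): stack=[8,16] mem=[0,0,0,0]
After op 3 (dup): stack=[8,16,16] mem=[0,0,0,0]
After op 4 (pop): stack=[8,16] mem=[0,0,0,0]
After op 5 (pop): stack=[8] mem=[0,0,0,0]
After op 6 (STO M2): stack=[empty] mem=[0,0,8,0]
After op 7 (push 20): stack=[20] mem=[0,0,8,0]
After op 8 (RCL M2): stack=[20,8] mem=[0,0,8,0]
After op 9 (swap): stack=[8,20] mem=[0,0,8,0]
After op 10 (dup): stack=[8,20,20] mem=[0,0,8,0]
After op 11 (*): stack=[8,400] mem=[0,0,8,0]
After op 12 (STO M0): stack=[8] mem=[400,0,8,0]
After op 13 (pop): stack=[empty] mem=[400,0,8,0]
After op 14 (push 15): stack=[15] mem=[400,0,8,0]
After op 15 (STO M0): stack=[empty] mem=[15,0,8,0]
After op 16 (RCL M0): stack=[15] mem=[15,0,8,0]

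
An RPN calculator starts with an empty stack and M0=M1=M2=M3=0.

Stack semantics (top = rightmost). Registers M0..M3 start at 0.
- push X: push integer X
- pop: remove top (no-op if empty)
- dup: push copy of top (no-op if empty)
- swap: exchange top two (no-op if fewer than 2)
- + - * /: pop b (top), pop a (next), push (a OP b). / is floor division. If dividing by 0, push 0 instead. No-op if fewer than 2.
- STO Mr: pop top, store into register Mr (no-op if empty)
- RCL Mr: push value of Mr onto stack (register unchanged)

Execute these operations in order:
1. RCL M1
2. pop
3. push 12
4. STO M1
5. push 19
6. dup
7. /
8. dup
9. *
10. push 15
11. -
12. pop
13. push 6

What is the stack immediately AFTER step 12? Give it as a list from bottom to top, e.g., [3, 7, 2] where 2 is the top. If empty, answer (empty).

After op 1 (RCL M1): stack=[0] mem=[0,0,0,0]
After op 2 (pop): stack=[empty] mem=[0,0,0,0]
After op 3 (push 12): stack=[12] mem=[0,0,0,0]
After op 4 (STO M1): stack=[empty] mem=[0,12,0,0]
After op 5 (push 19): stack=[19] mem=[0,12,0,0]
After op 6 (dup): stack=[19,19] mem=[0,12,0,0]
After op 7 (/): stack=[1] mem=[0,12,0,0]
After op 8 (dup): stack=[1,1] mem=[0,12,0,0]
After op 9 (*): stack=[1] mem=[0,12,0,0]
After op 10 (push 15): stack=[1,15] mem=[0,12,0,0]
After op 11 (-): stack=[-14] mem=[0,12,0,0]
After op 12 (pop): stack=[empty] mem=[0,12,0,0]

(empty)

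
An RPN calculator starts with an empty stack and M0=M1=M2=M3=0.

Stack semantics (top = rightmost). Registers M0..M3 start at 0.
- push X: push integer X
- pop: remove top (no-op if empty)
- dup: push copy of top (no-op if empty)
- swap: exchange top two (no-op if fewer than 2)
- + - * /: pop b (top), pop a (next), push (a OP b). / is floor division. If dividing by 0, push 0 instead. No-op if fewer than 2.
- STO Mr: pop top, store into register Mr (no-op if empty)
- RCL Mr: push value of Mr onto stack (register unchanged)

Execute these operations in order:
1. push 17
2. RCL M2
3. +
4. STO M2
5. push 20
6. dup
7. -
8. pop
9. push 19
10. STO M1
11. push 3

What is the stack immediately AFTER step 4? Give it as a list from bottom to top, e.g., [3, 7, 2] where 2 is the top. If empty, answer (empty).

After op 1 (push 17): stack=[17] mem=[0,0,0,0]
After op 2 (RCL M2): stack=[17,0] mem=[0,0,0,0]
After op 3 (+): stack=[17] mem=[0,0,0,0]
After op 4 (STO M2): stack=[empty] mem=[0,0,17,0]

(empty)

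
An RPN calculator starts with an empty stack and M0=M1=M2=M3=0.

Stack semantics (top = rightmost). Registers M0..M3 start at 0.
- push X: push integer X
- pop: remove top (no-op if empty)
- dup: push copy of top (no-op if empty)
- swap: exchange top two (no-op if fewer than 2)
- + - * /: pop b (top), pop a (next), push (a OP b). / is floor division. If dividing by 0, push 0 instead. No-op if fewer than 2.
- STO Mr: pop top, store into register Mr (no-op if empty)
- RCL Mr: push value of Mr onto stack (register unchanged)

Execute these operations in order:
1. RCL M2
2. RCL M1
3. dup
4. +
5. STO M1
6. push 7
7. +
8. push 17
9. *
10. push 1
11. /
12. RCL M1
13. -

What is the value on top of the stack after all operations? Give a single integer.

Answer: 119

Derivation:
After op 1 (RCL M2): stack=[0] mem=[0,0,0,0]
After op 2 (RCL M1): stack=[0,0] mem=[0,0,0,0]
After op 3 (dup): stack=[0,0,0] mem=[0,0,0,0]
After op 4 (+): stack=[0,0] mem=[0,0,0,0]
After op 5 (STO M1): stack=[0] mem=[0,0,0,0]
After op 6 (push 7): stack=[0,7] mem=[0,0,0,0]
After op 7 (+): stack=[7] mem=[0,0,0,0]
After op 8 (push 17): stack=[7,17] mem=[0,0,0,0]
After op 9 (*): stack=[119] mem=[0,0,0,0]
After op 10 (push 1): stack=[119,1] mem=[0,0,0,0]
After op 11 (/): stack=[119] mem=[0,0,0,0]
After op 12 (RCL M1): stack=[119,0] mem=[0,0,0,0]
After op 13 (-): stack=[119] mem=[0,0,0,0]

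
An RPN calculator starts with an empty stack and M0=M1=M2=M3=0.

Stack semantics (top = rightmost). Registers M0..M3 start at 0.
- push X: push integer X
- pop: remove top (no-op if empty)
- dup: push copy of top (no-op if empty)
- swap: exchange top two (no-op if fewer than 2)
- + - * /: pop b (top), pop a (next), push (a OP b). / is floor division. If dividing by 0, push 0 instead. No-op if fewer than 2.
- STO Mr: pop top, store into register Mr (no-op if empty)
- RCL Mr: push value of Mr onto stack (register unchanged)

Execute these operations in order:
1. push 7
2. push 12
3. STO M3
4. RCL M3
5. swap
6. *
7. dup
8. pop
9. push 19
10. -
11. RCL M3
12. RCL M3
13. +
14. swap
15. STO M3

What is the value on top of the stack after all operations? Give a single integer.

Answer: 24

Derivation:
After op 1 (push 7): stack=[7] mem=[0,0,0,0]
After op 2 (push 12): stack=[7,12] mem=[0,0,0,0]
After op 3 (STO M3): stack=[7] mem=[0,0,0,12]
After op 4 (RCL M3): stack=[7,12] mem=[0,0,0,12]
After op 5 (swap): stack=[12,7] mem=[0,0,0,12]
After op 6 (*): stack=[84] mem=[0,0,0,12]
After op 7 (dup): stack=[84,84] mem=[0,0,0,12]
After op 8 (pop): stack=[84] mem=[0,0,0,12]
After op 9 (push 19): stack=[84,19] mem=[0,0,0,12]
After op 10 (-): stack=[65] mem=[0,0,0,12]
After op 11 (RCL M3): stack=[65,12] mem=[0,0,0,12]
After op 12 (RCL M3): stack=[65,12,12] mem=[0,0,0,12]
After op 13 (+): stack=[65,24] mem=[0,0,0,12]
After op 14 (swap): stack=[24,65] mem=[0,0,0,12]
After op 15 (STO M3): stack=[24] mem=[0,0,0,65]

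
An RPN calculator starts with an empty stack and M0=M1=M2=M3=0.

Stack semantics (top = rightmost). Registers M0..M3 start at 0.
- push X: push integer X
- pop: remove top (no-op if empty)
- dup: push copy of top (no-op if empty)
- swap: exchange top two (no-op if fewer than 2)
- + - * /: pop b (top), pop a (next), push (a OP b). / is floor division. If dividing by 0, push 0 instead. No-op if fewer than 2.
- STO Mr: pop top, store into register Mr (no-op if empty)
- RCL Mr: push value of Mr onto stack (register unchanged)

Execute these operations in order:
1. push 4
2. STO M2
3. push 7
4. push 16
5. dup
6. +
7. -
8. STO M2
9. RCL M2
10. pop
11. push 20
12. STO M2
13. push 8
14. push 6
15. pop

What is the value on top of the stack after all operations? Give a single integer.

Answer: 8

Derivation:
After op 1 (push 4): stack=[4] mem=[0,0,0,0]
After op 2 (STO M2): stack=[empty] mem=[0,0,4,0]
After op 3 (push 7): stack=[7] mem=[0,0,4,0]
After op 4 (push 16): stack=[7,16] mem=[0,0,4,0]
After op 5 (dup): stack=[7,16,16] mem=[0,0,4,0]
After op 6 (+): stack=[7,32] mem=[0,0,4,0]
After op 7 (-): stack=[-25] mem=[0,0,4,0]
After op 8 (STO M2): stack=[empty] mem=[0,0,-25,0]
After op 9 (RCL M2): stack=[-25] mem=[0,0,-25,0]
After op 10 (pop): stack=[empty] mem=[0,0,-25,0]
After op 11 (push 20): stack=[20] mem=[0,0,-25,0]
After op 12 (STO M2): stack=[empty] mem=[0,0,20,0]
After op 13 (push 8): stack=[8] mem=[0,0,20,0]
After op 14 (push 6): stack=[8,6] mem=[0,0,20,0]
After op 15 (pop): stack=[8] mem=[0,0,20,0]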